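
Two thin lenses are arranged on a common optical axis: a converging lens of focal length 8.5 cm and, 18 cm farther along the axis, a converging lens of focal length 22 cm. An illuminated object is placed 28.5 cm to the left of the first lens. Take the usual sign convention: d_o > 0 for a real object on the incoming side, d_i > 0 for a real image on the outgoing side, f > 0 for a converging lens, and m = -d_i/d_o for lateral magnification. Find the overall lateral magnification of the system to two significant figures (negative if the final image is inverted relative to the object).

-0.58

Lens 1: 1/d_i1 = 1/f_1 - 1/d_o1 = 1/8.5 - 1/28.5 = 0.08256 cm^-1, so d_i1 = 12.113 cm.
m_1 = -(12.113)/28.5 = -0.4250.
That image sits 5.887 cm in front of the second lens, so d_o2 = 5.887 cm.
Lens 2: 1/d_i2 = 1/f_2 - 1/d_o2 = 1/22 - 1/(5.887) = -0.12440 cm^-1, so d_i2 = -8.039 cm.
m_2 = -(-8.039)/(5.887) = 1.3654.
Overall magnification: m = m_1 m_2 = -0.5803.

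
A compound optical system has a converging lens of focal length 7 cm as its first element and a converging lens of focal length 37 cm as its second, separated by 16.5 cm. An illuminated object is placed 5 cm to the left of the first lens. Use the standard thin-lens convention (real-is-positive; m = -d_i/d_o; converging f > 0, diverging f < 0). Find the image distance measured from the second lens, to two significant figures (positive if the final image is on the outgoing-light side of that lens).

Lens 1: 1/d_i1 = 1/f_1 - 1/d_o1 = 1/7 - 1/5 = -0.05714 cm^-1, so d_i1 = -17.500 cm.
With d_i1 < 0 the first image is virtual and lies on the object side; the object distance for lens 2 is d_o2 = 16.5 - (-17.500) = 34.000 cm.
Lens 2: 1/d_i2 = 1/f_2 - 1/d_o2 = 1/37 - 1/(34.000) = -0.00238 cm^-1, so d_i2 = -419.333 cm.

-420 cm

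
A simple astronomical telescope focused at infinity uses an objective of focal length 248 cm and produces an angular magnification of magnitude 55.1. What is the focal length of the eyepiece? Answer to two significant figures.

4.5 cm

|M| = f_obj/f_eye, so f_eye = f_obj/|M| = 248/55.1 = 4.501 cm.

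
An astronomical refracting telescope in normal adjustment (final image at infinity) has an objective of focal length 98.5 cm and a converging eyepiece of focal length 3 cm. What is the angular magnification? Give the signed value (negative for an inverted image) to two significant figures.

-33

M = -f_obj/f_eye = -98.5/(3) = -32.833.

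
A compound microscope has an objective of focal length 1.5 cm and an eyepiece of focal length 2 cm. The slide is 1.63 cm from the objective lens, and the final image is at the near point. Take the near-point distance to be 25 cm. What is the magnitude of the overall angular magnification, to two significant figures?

160

Objective: 1/d_i = 1/f_obj - 1/d_o = 1/1.5 - 1/1.63 = 0.05317 cm^-1, so d_i = 18.808 cm.
m_obj = -d_i/d_o = -18.808/1.63 = -11.538.
Eyepiece angular magnification (image at near point): M_eye = 1 + D/f_e = 1 + 25/2 = 13.500.
Overall M = m_obj x M_eye = (-11.538)(13.500) = -155.77.
|M| = 155.77.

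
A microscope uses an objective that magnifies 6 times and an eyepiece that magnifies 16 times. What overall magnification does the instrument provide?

96

The overall magnification of a compound microscope is the product of the objective and eyepiece magnifications:
M = M_obj x M_eye = 6 x 16 = 96.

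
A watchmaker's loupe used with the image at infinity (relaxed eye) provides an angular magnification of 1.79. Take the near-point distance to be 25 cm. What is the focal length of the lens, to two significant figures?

For the image at infinity, M = D/f.
f = D/M = 25/1.79 = 13.966 cm.

14 cm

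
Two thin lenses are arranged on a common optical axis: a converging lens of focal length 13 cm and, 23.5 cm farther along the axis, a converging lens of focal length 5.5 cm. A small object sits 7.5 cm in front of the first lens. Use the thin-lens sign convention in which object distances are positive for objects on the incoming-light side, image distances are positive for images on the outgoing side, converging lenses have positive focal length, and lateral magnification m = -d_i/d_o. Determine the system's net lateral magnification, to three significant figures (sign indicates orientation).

-0.364

First lens: d_i1 = 1/(1/13 - 1/7.5) = -17.727 cm.
m_1 = -(-17.727)/7.5 = 2.3636.
The intermediate image is virtual, 17.727 cm to the left of lens 1, so d_o2 = L - d_i1 = 23.5 - (-17.727) = 41.227 cm.
Second lens: d_i2 = 1/(1/5.5 - 1/(41.227)) = 6.347 cm.
m_2 = -(6.347)/(41.227) = -0.1539.
Overall magnification: m = m_1 m_2 = -0.3639.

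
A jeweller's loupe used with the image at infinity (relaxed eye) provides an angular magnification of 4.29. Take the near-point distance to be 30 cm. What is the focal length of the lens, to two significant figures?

7.0 cm

For the image at infinity, M = D/f.
f = D/M = 30/4.29 = 6.993 cm.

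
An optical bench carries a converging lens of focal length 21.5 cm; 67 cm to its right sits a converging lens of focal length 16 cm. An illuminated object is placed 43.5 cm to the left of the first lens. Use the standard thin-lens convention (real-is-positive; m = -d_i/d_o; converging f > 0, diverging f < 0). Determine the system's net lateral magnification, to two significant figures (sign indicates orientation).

Lens 1: 1/d_i1 = 1/f_1 - 1/d_o1 = 1/21.5 - 1/43.5 = 0.02352 cm^-1, so d_i1 = 42.511 cm.
m_1 = -(42.511)/43.5 = -0.9773.
That image sits 24.489 cm in front of the second lens, so d_o2 = 24.489 cm.
Lens 2: 1/d_i2 = 1/f_2 - 1/d_o2 = 1/16 - 1/(24.489) = 0.02166 cm^-1, so d_i2 = 46.158 cm.
m_2 = -(46.158)/(24.489) = -1.8849.
Total m = m_1 x m_2 = (-0.9773)(-1.8849) = 1.8420.

1.8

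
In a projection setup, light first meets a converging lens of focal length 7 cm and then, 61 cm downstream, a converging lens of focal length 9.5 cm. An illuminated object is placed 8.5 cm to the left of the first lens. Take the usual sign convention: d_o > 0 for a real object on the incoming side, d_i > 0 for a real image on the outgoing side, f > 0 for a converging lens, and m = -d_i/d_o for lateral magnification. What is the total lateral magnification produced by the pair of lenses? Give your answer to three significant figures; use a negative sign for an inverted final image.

Applying the thin-lens equation to the first lens, 1/7 = 1/8.5 + 1/d_i1, which gives d_i1 = 39.667 cm.
Its lateral magnification is m_1 = -d_i1/d_o1 = -(39.667)/8.5 = -4.6667.
That image sits 21.333 cm in front of the second lens, so d_o2 = 21.333 cm.
Applying the thin-lens equation again with f_2 = 9.5 cm and d_o2 = 21.333 cm gives d_i2 = 17.127 cm.
m_2 = -(17.127)/(21.333) = -0.8028.
The system's lateral magnification is m_1 m_2 = (-4.6667)(-0.8028) = 3.7465.

3.75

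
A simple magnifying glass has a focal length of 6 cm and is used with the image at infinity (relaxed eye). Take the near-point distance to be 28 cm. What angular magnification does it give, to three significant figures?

M = D/f = 28/6 = 4.667.

4.67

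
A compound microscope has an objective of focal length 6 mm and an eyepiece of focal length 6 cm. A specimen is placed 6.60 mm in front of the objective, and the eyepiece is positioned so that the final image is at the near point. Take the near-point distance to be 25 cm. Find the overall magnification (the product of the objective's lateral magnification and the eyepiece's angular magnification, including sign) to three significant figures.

Convert to cm: f_obj = 6 mm = 0.6 cm; d_o = 6.60 mm = 0.66 cm.
Objective: 1/d_i = 1/f_obj - 1/d_o = 1/0.6 - 1/0.66 = 0.15152 cm^-1, so d_i = 6.600 cm.
m_obj = -d_i/d_o = -6.600/0.66 = -10.000.
Eyepiece angular magnification (image at near point): M_eye = 1 + D/f_e = 1 + 25/6 = 5.167.
Overall M = m_obj x M_eye = (-10.000)(5.167) = -51.67.

-51.7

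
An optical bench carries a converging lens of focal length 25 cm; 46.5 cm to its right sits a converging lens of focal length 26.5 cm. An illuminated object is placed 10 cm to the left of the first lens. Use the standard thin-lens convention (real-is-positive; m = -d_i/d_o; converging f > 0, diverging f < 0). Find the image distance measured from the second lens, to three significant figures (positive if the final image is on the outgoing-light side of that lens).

Applying the thin-lens equation to the first lens, 1/25 = 1/10 + 1/d_i1, which gives d_i1 = -16.667 cm.
The intermediate image is virtual, 16.667 cm to the left of lens 1, so d_o2 = L - d_i1 = 46.5 - (-16.667) = 63.167 cm.
Applying the thin-lens equation again with f_2 = 26.5 cm and d_o2 = 63.167 cm gives d_i2 = 45.652 cm.

45.7 cm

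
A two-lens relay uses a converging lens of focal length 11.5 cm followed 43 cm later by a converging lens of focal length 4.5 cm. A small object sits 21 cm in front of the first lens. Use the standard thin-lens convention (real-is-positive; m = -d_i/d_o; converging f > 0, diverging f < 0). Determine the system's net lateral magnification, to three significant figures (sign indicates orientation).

Lens 1: 1/d_i1 = 1/f_1 - 1/d_o1 = 1/11.5 - 1/21 = 0.03934 cm^-1, so d_i1 = 25.421 cm.
m_1 = -(25.421)/21 = -1.2105.
That image sits 17.579 cm in front of the second lens, so d_o2 = 17.579 cm.
Lens 2: 1/d_i2 = 1/f_2 - 1/d_o2 = 1/4.5 - 1/(17.579) = 0.16534 cm^-1, so d_i2 = 6.048 cm.
m_2 = -(6.048)/(17.579) = -0.3441.
Total m = m_1 x m_2 = (-1.2105)(-0.3441) = 0.4165.

0.416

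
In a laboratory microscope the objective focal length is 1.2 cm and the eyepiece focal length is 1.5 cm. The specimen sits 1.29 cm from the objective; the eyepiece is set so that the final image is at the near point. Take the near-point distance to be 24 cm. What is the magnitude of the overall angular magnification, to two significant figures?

230

Objective: 1/d_i = 1/f_obj - 1/d_o = 1/1.2 - 1/1.29 = 0.05814 cm^-1, so d_i = 17.200 cm.
m_obj = -d_i/d_o = -17.200/1.29 = -13.333.
Eyepiece angular magnification (image at near point): M_eye = 1 + D/f_e = 1 + 24/1.5 = 17.000.
Overall M = m_obj x M_eye = (-13.333)(17.000) = -226.67.
|M| = 226.67.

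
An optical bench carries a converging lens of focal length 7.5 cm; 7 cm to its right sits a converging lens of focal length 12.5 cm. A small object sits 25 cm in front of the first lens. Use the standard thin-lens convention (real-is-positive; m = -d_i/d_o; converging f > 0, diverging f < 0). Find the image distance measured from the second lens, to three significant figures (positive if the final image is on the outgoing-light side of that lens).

2.86 cm

Applying the thin-lens equation to the first lens, 1/7.5 = 1/25 + 1/d_i1, which gives d_i1 = 10.714 cm.
This image would form 10.714 cm past lens 1, i.e. 3.714 cm beyond lens 2, so it is a virtual object for lens 2: d_o2 = 7 - 10.714 = -3.714 cm.
Applying the thin-lens equation again with f_2 = 12.5 cm and d_o2 = -3.714 cm gives d_i2 = 2.863 cm.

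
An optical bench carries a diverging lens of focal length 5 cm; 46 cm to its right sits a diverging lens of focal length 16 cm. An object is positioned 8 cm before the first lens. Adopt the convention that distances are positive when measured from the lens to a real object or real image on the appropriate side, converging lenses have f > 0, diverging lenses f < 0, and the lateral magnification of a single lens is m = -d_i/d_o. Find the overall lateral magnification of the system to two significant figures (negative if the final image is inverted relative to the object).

Applying the thin-lens equation to the first lens, 1/(-5) = 1/8 + 1/d_i1, which gives d_i1 = -3.077 cm.
Its lateral magnification is m_1 = -d_i1/d_o1 = -(-3.077)/8 = 0.3846.
The intermediate image is virtual, 3.077 cm to the left of lens 1, so d_o2 = L - d_i1 = 46 - (-3.077) = 49.077 cm.
Applying the thin-lens equation again with f_2 = -16 cm and d_o2 = 49.077 cm gives d_i2 = -12.066 cm.
m_2 = -(-12.066)/(49.077) = 0.2459.
Overall magnification: m = m_1 m_2 = 0.0946.

0.095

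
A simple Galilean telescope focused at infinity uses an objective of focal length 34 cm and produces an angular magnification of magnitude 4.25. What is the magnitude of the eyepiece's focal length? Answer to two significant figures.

|M| = f_obj/|f_eye|, so |f_eye| = f_obj/|M| = 34/4.25 = 8.000 cm.
(The eyepiece is diverging, so its signed focal length is -8.000 cm.)

8.0 cm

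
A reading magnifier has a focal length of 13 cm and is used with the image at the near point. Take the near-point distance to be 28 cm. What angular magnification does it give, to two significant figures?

3.2

M = 1 + D/f = 1 + 28/13 = 3.154.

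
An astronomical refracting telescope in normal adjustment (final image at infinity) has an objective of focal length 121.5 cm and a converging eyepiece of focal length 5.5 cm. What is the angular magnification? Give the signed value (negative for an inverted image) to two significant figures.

M = -f_obj/f_eye = -121.5/(5.5) = -22.091.

-22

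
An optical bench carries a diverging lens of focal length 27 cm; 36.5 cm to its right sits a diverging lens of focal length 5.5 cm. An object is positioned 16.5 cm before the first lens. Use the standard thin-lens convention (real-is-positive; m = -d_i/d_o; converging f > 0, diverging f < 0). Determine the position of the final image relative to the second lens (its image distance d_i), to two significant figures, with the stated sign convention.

-4.9 cm

Lens 1: 1/d_i1 = 1/f_1 - 1/d_o1 = 1/(-27) - 1/16.5 = -0.09764 cm^-1, so d_i1 = -10.241 cm.
With d_i1 < 0 the first image is virtual and lies on the object side; the object distance for lens 2 is d_o2 = 36.5 - (-10.241) = 46.741 cm.
Lens 2: 1/d_i2 = 1/f_2 - 1/d_o2 = 1/(-5.5) - 1/(46.741) = -0.20321 cm^-1, so d_i2 = -4.921 cm.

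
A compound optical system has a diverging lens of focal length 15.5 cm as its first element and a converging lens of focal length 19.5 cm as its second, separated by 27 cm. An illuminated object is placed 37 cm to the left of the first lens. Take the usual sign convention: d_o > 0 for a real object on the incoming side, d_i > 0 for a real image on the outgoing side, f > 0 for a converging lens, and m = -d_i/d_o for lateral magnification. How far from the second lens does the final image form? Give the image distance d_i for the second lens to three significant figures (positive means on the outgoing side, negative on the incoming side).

40.1 cm

First lens: d_i1 = 1/(1/(-15.5) - 1/37) = -10.924 cm.
The intermediate image is virtual, 10.924 cm to the left of lens 1, so d_o2 = L - d_i1 = 27 - (-10.924) = 37.924 cm.
Second lens: d_i2 = 1/(1/19.5 - 1/(37.924)) = 40.139 cm.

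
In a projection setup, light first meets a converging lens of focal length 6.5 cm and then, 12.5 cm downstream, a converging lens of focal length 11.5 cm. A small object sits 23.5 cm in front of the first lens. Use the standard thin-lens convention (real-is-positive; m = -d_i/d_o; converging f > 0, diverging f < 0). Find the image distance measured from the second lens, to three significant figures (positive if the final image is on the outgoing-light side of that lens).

Applying the thin-lens equation to the first lens, 1/6.5 = 1/23.5 + 1/d_i1, which gives d_i1 = 8.985 cm.
Object distance for lens 2: d_o2 = 12.5 - 8.985 = 3.515 cm.
Applying the thin-lens equation again with f_2 = 11.5 cm and d_o2 = 3.515 cm gives d_i2 = -5.062 cm.

-5.06 cm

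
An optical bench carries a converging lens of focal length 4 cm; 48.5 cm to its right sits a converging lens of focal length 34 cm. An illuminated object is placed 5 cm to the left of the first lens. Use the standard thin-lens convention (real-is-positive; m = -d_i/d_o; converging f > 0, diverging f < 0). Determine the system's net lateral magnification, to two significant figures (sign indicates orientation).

Lens 1: 1/d_i1 = 1/f_1 - 1/d_o1 = 1/4 - 1/5 = 0.05000 cm^-1, so d_i1 = 20.000 cm.
m_1 = -(20.000)/5 = -4.0000.
The intermediate image is 20.000 cm to the right of lens 1, so d_o2 = L - d_i1 = 48.5 - 20.000 = 28.500 cm.
Lens 2: 1/d_i2 = 1/f_2 - 1/d_o2 = 1/34 - 1/(28.500) = -0.00568 cm^-1, so d_i2 = -176.182 cm.
m_2 = -(-176.182)/(28.500) = 6.1818.
The system's lateral magnification is m_1 m_2 = (-4.0000)(6.1818) = -24.7273.

-25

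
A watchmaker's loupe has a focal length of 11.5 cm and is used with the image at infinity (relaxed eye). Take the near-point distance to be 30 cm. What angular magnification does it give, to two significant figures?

M = D/f = 30/11.5 = 2.609.

2.6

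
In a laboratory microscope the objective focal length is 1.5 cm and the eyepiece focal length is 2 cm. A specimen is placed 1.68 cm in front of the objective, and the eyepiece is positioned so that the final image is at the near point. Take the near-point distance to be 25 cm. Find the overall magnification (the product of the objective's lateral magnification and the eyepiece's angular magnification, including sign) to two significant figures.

Objective: 1/d_i = 1/f_obj - 1/d_o = 1/1.5 - 1/1.68 = 0.07143 cm^-1, so d_i = 14.000 cm.
m_obj = -d_i/d_o = -14.000/1.68 = -8.333.
Eyepiece angular magnification (image at near point): M_eye = 1 + D/f_e = 1 + 25/2 = 13.500.
Overall M = m_obj x M_eye = (-8.333)(13.500) = -112.50.

-110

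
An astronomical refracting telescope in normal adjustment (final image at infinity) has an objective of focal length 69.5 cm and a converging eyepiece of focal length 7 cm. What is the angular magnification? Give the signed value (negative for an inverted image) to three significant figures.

-9.93

M = -f_obj/f_eye = -69.5/(7) = -9.929.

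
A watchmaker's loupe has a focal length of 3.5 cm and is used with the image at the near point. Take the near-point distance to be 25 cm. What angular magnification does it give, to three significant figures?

M = 1 + D/f = 1 + 25/3.5 = 8.143.

8.14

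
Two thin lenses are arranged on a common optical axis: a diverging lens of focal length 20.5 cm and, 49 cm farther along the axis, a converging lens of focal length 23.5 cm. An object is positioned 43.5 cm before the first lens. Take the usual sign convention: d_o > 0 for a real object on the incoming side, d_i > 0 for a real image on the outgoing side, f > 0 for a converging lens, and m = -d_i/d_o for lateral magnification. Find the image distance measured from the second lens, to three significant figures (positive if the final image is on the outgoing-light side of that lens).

First lens: d_i1 = 1/(1/(-20.5) - 1/43.5) = -13.934 cm.
With d_i1 < 0 the first image is virtual and lies on the object side; the object distance for lens 2 is d_o2 = 49 - (-13.934) = 62.934 cm.
Second lens: d_i2 = 1/(1/23.5 - 1/(62.934)) = 37.505 cm.

37.5 cm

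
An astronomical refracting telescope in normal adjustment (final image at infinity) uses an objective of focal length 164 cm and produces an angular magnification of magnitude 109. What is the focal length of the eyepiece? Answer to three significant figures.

1.50 cm

|M| = f_obj/f_eye, so f_eye = f_obj/|M| = 164/109.0 = 1.505 cm.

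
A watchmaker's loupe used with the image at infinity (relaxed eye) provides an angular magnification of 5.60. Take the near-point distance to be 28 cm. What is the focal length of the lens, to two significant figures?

5.0 cm

For the image at infinity, M = D/f.
f = D/M = 28/5.6 = 5.000 cm.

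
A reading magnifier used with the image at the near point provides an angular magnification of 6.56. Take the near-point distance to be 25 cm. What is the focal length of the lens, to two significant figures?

For the image at the near point, M = 1 + D/f.
f = D/(M - 1) = 25/(6.56 - 1) = 4.496 cm.

4.5 cm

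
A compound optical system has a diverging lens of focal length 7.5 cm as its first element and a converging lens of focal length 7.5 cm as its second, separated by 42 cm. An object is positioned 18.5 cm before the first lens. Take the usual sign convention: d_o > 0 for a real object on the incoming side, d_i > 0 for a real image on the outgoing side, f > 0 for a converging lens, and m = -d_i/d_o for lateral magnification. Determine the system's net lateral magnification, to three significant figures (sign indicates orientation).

Lens 1: 1/d_i1 = 1/f_1 - 1/d_o1 = 1/(-7.5) - 1/18.5 = -0.18739 cm^-1, so d_i1 = -5.337 cm.
m_1 = -(-5.337)/18.5 = 0.2885.
With d_i1 < 0 the first image is virtual and lies on the object side; the object distance for lens 2 is d_o2 = 42 - (-5.337) = 47.337 cm.
Lens 2: 1/d_i2 = 1/f_2 - 1/d_o2 = 1/7.5 - 1/(47.337) = 0.11221 cm^-1, so d_i2 = 8.912 cm.
m_2 = -(8.912)/(47.337) = -0.1883.
Overall magnification: m = m_1 m_2 = -0.0543.

-0.0543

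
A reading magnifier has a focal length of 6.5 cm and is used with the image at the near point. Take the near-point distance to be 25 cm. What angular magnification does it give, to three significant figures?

4.85

M = 1 + D/f = 1 + 25/6.5 = 4.846.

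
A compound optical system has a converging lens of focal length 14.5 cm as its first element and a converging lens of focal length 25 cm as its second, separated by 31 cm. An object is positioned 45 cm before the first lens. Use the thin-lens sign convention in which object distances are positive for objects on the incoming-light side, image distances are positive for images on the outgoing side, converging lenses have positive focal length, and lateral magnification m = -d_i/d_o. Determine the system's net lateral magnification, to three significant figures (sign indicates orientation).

-0.772

Applying the thin-lens equation to the first lens, 1/14.5 = 1/45 + 1/d_i1, which gives d_i1 = 21.393 cm.
Its lateral magnification is m_1 = -d_i1/d_o1 = -(21.393)/45 = -0.4754.
That image sits 9.607 cm in front of the second lens, so d_o2 = 9.607 cm.
Applying the thin-lens equation again with f_2 = 25 cm and d_o2 = 9.607 cm gives d_i2 = -15.602 cm.
m_2 = -(-15.602)/(9.607) = 1.6241.
Overall magnification: m = m_1 m_2 = -0.7721.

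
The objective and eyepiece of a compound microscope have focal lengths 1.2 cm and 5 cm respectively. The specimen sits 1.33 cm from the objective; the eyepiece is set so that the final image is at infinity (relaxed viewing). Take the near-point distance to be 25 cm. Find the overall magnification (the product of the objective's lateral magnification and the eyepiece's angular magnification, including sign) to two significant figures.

-46

Objective: 1/d_i = 1/f_obj - 1/d_o = 1/1.2 - 1/1.33 = 0.08145 cm^-1, so d_i = 12.277 cm.
m_obj = -d_i/d_o = -12.277/1.33 = -9.231.
Eyepiece angular magnification (image at infinity): M_eye = D/f_e = 25/5 = 5.000.
Overall M = m_obj x M_eye = (-9.231)(5.000) = -46.15.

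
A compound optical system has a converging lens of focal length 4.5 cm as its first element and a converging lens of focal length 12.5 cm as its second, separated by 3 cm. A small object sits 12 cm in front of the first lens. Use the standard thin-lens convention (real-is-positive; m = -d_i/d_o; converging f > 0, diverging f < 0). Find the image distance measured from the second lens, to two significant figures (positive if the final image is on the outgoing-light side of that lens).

First lens: d_i1 = 1/(1/4.5 - 1/12) = 7.200 cm.
Since 7.200 cm > 3 cm, the first image lies past the second lens and serves as a virtual object: d_o2 = L - d_i1 = -4.200 cm.
Second lens: d_i2 = 1/(1/12.5 - 1/(-4.200)) = 3.144 cm.

3.1 cm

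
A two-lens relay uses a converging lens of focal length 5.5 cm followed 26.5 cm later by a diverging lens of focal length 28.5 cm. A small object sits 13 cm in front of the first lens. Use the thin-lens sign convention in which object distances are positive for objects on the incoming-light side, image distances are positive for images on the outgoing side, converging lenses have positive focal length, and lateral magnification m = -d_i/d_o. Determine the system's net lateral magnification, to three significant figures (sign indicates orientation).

-0.460

Applying the thin-lens equation to the first lens, 1/5.5 = 1/13 + 1/d_i1, which gives d_i1 = 9.533 cm.
Its lateral magnification is m_1 = -d_i1/d_o1 = -(9.533)/13 = -0.7333.
The intermediate image is 9.533 cm to the right of lens 1, so d_o2 = L - d_i1 = 26.5 - 9.533 = 16.967 cm.
Applying the thin-lens equation again with f_2 = -28.5 cm and d_o2 = 16.967 cm gives d_i2 = -10.635 cm.
m_2 = -(-10.635)/(16.967) = 0.6268.
Total m = m_1 x m_2 = (-0.7333)(0.6268) = -0.4597.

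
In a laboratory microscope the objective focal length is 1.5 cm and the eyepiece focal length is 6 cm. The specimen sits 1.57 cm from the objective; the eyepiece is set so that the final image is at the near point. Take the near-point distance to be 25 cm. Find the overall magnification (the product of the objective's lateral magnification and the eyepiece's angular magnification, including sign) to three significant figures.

-111

Objective: 1/d_i = 1/f_obj - 1/d_o = 1/1.5 - 1/1.57 = 0.02972 cm^-1, so d_i = 33.643 cm.
m_obj = -d_i/d_o = -33.643/1.57 = -21.429.
Eyepiece angular magnification (image at near point): M_eye = 1 + D/f_e = 1 + 25/6 = 5.167.
Overall M = m_obj x M_eye = (-21.429)(5.167) = -110.71.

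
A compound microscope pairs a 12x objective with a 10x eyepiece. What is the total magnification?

The overall magnification of a compound microscope is the product of the objective and eyepiece magnifications:
M = M_obj x M_eye = 12 x 10 = 120.

120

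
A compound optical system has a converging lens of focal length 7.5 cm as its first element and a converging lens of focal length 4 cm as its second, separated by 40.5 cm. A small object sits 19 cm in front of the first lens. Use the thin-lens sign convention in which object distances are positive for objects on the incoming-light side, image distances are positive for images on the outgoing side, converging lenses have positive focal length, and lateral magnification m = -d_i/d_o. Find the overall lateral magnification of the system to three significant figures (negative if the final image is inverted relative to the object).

0.108

Applying the thin-lens equation to the first lens, 1/7.5 = 1/19 + 1/d_i1, which gives d_i1 = 12.391 cm.
Its lateral magnification is m_1 = -d_i1/d_o1 = -(12.391)/19 = -0.6522.
The intermediate image is 12.391 cm to the right of lens 1, so d_o2 = L - d_i1 = 40.5 - 12.391 = 28.109 cm.
Applying the thin-lens equation again with f_2 = 4 cm and d_o2 = 28.109 cm gives d_i2 = 4.664 cm.
m_2 = -(4.664)/(28.109) = -0.1659.
Overall magnification: m = m_1 m_2 = 0.1082.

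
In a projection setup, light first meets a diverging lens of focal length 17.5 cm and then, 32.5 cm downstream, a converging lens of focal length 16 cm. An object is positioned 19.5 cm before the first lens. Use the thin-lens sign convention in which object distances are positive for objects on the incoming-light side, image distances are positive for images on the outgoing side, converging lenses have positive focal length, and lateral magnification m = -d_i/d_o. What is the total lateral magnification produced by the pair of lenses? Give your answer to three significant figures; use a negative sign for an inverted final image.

-0.294

Applying the thin-lens equation to the first lens, 1/(-17.5) = 1/19.5 + 1/d_i1, which gives d_i1 = -9.223 cm.
Its lateral magnification is m_1 = -d_i1/d_o1 = -(-9.223)/19.5 = 0.4730.
The intermediate image is virtual, 9.223 cm to the left of lens 1, so d_o2 = L - d_i1 = 32.5 - (-9.223) = 41.723 cm.
Applying the thin-lens equation again with f_2 = 16 cm and d_o2 = 41.723 cm gives d_i2 = 25.952 cm.
m_2 = -(25.952)/(41.723) = -0.6220.
Total m = m_1 x m_2 = (0.4730)(-0.6220) = -0.2942.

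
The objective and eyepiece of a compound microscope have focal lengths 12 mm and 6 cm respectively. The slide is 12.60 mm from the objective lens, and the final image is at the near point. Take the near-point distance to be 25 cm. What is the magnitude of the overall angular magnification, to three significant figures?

Convert to cm: f_obj = 12 mm = 1.2 cm; d_o = 12.60 mm = 1.26 cm.
Objective: 1/d_i = 1/f_obj - 1/d_o = 1/1.2 - 1/1.26 = 0.03968 cm^-1, so d_i = 25.200 cm.
m_obj = -d_i/d_o = -25.200/1.26 = -20.000.
Eyepiece angular magnification (image at near point): M_eye = 1 + D/f_e = 1 + 25/6 = 5.167.
Overall M = m_obj x M_eye = (-20.000)(5.167) = -103.33.
|M| = 103.33.

103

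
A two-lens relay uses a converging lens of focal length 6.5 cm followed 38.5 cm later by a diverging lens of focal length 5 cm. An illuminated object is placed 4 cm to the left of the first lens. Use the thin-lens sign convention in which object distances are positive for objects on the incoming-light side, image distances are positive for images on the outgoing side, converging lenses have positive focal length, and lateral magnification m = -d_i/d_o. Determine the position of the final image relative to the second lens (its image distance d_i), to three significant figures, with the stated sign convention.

-4.54 cm

Lens 1: 1/d_i1 = 1/f_1 - 1/d_o1 = 1/6.5 - 1/4 = -0.09615 cm^-1, so d_i1 = -10.400 cm.
With d_i1 < 0 the first image is virtual and lies on the object side; the object distance for lens 2 is d_o2 = 38.5 - (-10.400) = 48.900 cm.
Lens 2: 1/d_i2 = 1/f_2 - 1/d_o2 = 1/(-5) - 1/(48.900) = -0.22045 cm^-1, so d_i2 = -4.536 cm.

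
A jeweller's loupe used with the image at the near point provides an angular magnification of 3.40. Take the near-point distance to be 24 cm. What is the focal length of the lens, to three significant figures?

For the image at the near point, M = 1 + D/f.
f = D/(M - 1) = 24/(3.4 - 1) = 10.000 cm.

10.0 cm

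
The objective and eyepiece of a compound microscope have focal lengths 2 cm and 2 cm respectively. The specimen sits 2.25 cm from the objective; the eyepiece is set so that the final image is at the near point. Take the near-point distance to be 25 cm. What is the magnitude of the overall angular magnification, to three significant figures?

Objective: 1/d_i = 1/f_obj - 1/d_o = 1/2 - 1/2.25 = 0.05556 cm^-1, so d_i = 18.000 cm.
m_obj = -d_i/d_o = -18.000/2.25 = -8.000.
Eyepiece angular magnification (image at near point): M_eye = 1 + D/f_e = 1 + 25/2 = 13.500.
Overall M = m_obj x M_eye = (-8.000)(13.500) = -108.00.
|M| = 108.00.

108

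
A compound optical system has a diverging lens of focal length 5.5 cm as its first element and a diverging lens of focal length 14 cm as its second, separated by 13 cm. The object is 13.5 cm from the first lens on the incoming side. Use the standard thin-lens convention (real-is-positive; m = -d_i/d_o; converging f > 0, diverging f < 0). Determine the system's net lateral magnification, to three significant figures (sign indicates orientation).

0.131

First lens: d_i1 = 1/(1/(-5.5) - 1/13.5) = -3.908 cm.
m_1 = -(-3.908)/13.5 = 0.2895.
The intermediate image is virtual, 3.908 cm to the left of lens 1, so d_o2 = L - d_i1 = 13 - (-3.908) = 16.908 cm.
Second lens: d_i2 = 1/(1/(-14) - 1/(16.908)) = -7.659 cm.
m_2 = -(-7.659)/(16.908) = 0.4530.
Total m = m_1 x m_2 = (0.2895)(0.4530) = 0.1311.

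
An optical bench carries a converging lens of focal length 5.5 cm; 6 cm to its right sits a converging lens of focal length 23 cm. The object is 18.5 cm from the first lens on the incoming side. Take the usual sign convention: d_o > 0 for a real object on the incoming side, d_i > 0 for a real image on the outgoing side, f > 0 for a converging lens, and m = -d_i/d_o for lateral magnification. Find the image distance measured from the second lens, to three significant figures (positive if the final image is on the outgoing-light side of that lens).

Lens 1: 1/d_i1 = 1/f_1 - 1/d_o1 = 1/5.5 - 1/18.5 = 0.12776 cm^-1, so d_i1 = 7.827 cm.
Since 7.827 cm > 6 cm, the first image lies past the second lens and serves as a virtual object: d_o2 = L - d_i1 = -1.827 cm.
Lens 2: 1/d_i2 = 1/f_2 - 1/d_o2 = 1/23 - 1/(-1.827) = 0.59085 cm^-1, so d_i2 = 1.692 cm.

1.69 cm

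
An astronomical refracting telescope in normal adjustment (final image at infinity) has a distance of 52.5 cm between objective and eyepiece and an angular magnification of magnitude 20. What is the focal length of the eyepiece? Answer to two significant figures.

In normal adjustment the tube length equals f_obj + f_eye and |M| = f_obj/f_eye.
So f_obj = 20 f_eye and 20 f_eye + f_eye = 52.5 cm, giving f_eye = 52.5/21 = 2.500 cm and f_obj = 50.000 cm.

2.5 cm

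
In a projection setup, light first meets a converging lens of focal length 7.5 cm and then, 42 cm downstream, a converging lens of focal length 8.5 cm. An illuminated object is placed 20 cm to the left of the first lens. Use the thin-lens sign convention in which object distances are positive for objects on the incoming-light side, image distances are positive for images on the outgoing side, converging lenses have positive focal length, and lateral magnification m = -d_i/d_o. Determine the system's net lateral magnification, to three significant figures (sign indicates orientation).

First lens: d_i1 = 1/(1/7.5 - 1/20) = 12.000 cm.
m_1 = -(12.000)/20 = -0.6000.
The intermediate image is 12.000 cm to the right of lens 1, so d_o2 = L - d_i1 = 42 - 12.000 = 30.000 cm.
Second lens: d_i2 = 1/(1/8.5 - 1/(30.000)) = 11.860 cm.
m_2 = -(11.860)/(30.000) = -0.3953.
Total m = m_1 x m_2 = (-0.6000)(-0.3953) = 0.2372.

0.237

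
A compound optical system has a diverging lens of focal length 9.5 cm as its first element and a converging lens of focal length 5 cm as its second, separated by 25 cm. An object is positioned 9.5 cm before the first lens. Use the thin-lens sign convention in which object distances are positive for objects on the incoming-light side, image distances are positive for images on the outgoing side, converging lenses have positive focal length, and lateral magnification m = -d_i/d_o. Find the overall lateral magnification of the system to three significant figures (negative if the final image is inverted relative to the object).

-0.101

First lens: d_i1 = 1/(1/(-9.5) - 1/9.5) = -4.750 cm.
m_1 = -(-4.750)/9.5 = 0.5000.
The intermediate image is virtual, 4.750 cm to the left of lens 1, so d_o2 = L - d_i1 = 25 - (-4.750) = 29.750 cm.
Second lens: d_i2 = 1/(1/5 - 1/(29.750)) = 6.010 cm.
m_2 = -(6.010)/(29.750) = -0.2020.
The system's lateral magnification is m_1 m_2 = (0.5000)(-0.2020) = -0.1010.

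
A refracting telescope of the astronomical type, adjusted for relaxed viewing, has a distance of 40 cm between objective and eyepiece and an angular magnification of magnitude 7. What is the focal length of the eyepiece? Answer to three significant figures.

5.00 cm

In normal adjustment the tube length equals f_obj + f_eye and |M| = f_obj/f_eye.
So f_obj = 7 f_eye and 7 f_eye + f_eye = 40 cm, giving f_eye = 40/8 = 5.000 cm and f_obj = 35.000 cm.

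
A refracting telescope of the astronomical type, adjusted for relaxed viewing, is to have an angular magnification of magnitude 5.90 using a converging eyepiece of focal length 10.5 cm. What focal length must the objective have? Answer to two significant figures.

|M| = f_obj/|f_eye|, so f_obj = |M| x |f_eye| = 5.9 x 10.5 = 61.950 cm.

62 cm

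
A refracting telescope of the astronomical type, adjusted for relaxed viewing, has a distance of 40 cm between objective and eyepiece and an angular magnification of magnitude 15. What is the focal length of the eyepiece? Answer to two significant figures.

In normal adjustment the tube length equals f_obj + f_eye and |M| = f_obj/f_eye.
So f_obj = 15 f_eye and 15 f_eye + f_eye = 40 cm, giving f_eye = 40/16 = 2.500 cm and f_obj = 37.500 cm.

2.5 cm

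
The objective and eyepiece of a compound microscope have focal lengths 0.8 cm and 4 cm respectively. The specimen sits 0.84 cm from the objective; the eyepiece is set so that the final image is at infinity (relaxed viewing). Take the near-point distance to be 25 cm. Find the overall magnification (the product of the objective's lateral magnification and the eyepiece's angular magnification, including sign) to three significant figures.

Objective: 1/d_i = 1/f_obj - 1/d_o = 1/0.8 - 1/0.84 = 0.05952 cm^-1, so d_i = 16.800 cm.
m_obj = -d_i/d_o = -16.800/0.84 = -20.000.
Eyepiece angular magnification (image at infinity): M_eye = D/f_e = 25/4 = 6.250.
Overall M = m_obj x M_eye = (-20.000)(6.250) = -125.00.

-125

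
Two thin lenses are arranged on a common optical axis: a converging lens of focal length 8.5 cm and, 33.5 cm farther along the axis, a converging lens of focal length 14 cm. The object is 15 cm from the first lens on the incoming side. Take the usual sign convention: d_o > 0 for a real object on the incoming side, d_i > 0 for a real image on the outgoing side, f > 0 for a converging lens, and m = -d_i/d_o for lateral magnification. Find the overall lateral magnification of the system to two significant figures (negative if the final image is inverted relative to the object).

-160

First lens: d_i1 = 1/(1/8.5 - 1/15) = 19.615 cm.
m_1 = -(19.615)/15 = -1.3077.
That image sits 13.885 cm in front of the second lens, so d_o2 = 13.885 cm.
Second lens: d_i2 = 1/(1/14 - 1/(13.885)) = -1684.667 cm.
m_2 = -(-1684.667)/(13.885) = 121.3333.
Total m = m_1 x m_2 = (-1.3077)(121.3333) = -158.6667.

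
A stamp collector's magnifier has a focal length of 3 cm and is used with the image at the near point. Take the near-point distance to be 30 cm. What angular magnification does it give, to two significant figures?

11

M = 1 + D/f = 1 + 30/3 = 11.000.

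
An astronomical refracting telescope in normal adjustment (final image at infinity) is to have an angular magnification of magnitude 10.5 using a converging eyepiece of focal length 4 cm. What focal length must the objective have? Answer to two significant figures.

|M| = f_obj/|f_eye|, so f_obj = |M| x |f_eye| = 10.5 x 4 = 42.000 cm.

42 cm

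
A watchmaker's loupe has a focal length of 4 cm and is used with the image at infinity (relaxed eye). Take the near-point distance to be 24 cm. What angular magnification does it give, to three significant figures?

M = D/f = 24/4 = 6.000.

6.00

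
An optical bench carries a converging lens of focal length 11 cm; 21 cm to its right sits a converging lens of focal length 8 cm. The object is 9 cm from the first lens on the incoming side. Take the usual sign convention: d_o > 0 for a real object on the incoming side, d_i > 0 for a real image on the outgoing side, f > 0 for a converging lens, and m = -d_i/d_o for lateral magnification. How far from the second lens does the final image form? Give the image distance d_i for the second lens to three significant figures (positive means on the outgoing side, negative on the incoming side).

Lens 1: 1/d_i1 = 1/f_1 - 1/d_o1 = 1/11 - 1/9 = -0.02020 cm^-1, so d_i1 = -49.500 cm.
The intermediate image is virtual, 49.500 cm to the left of lens 1, so d_o2 = L - d_i1 = 21 - (-49.500) = 70.500 cm.
Lens 2: 1/d_i2 = 1/f_2 - 1/d_o2 = 1/8 - 1/(70.500) = 0.11082 cm^-1, so d_i2 = 9.024 cm.

9.02 cm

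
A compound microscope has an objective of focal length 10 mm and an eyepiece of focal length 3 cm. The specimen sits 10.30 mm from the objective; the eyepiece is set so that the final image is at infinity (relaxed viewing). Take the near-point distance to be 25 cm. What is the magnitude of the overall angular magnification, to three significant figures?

Convert to cm: f_obj = 10 mm = 1 cm; d_o = 10.30 mm = 1.03 cm.
Objective: 1/d_i = 1/f_obj - 1/d_o = 1/1 - 1/1.03 = 0.02913 cm^-1, so d_i = 34.333 cm.
m_obj = -d_i/d_o = -34.333/1.03 = -33.333.
Eyepiece angular magnification (image at infinity): M_eye = D/f_e = 25/3 = 8.333.
Overall M = m_obj x M_eye = (-33.333)(8.333) = -277.78.
|M| = 277.78.

278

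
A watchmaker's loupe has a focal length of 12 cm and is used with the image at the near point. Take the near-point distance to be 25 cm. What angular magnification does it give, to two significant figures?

M = 1 + D/f = 1 + 25/12 = 3.083.

3.1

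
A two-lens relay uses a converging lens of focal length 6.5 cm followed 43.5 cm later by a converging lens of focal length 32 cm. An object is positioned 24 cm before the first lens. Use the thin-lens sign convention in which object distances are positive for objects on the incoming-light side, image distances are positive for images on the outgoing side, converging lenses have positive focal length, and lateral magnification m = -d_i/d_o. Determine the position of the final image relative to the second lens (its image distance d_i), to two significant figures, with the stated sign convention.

Applying the thin-lens equation to the first lens, 1/6.5 = 1/24 + 1/d_i1, which gives d_i1 = 8.914 cm.
That image sits 34.586 cm in front of the second lens, so d_o2 = 34.586 cm.
Applying the thin-lens equation again with f_2 = 32 cm and d_o2 = 34.586 cm gives d_i2 = 428.022 cm.

430 cm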